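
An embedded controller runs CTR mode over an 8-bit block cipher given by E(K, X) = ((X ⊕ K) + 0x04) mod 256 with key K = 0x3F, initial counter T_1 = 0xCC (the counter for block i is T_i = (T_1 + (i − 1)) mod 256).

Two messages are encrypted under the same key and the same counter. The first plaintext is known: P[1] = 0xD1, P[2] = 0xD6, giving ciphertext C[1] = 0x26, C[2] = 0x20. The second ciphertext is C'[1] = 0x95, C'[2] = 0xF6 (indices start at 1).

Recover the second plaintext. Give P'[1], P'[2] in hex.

In CTR with a reused counter, both messages share the same keystream S_i, so C_i ⊕ C'_i = P_i ⊕ P'_i and thus P'_i = P_i ⊕ C_i ⊕ C'_i.
P'[1]: 0xD1 ⊕ 0x26 ⊕ 0x95 = 0x62.
P'[2]: 0xD6 ⊕ 0x20 ⊕ 0xF6 = 0x00.

P'[1] = 0x62, P'[2] = 0x00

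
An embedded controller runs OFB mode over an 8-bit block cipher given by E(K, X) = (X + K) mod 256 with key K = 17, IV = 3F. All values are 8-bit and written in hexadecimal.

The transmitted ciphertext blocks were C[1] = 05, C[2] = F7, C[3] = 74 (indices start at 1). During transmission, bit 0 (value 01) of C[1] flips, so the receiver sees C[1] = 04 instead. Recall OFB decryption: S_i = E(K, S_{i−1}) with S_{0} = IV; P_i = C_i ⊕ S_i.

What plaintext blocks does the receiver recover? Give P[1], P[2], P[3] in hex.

Only C[1] changed, to 04. In OFB, a change in C_i flips the same bit in P_i only; the keystream is unaffected. Decrypting the received ciphertext:
P[1]: S = E(K, 3F) = 56; 04 ⊕ 56 = 52.
P[2]: S = E(K, 56) = 6D; F7 ⊕ 6D = 9A.
P[3]: S = E(K, 6D) = 84; 74 ⊕ 84 = F0.
Blocks that differ from the original plaintext: P[1].

P[1] = 52, P[2] = 9A, P[3] = F0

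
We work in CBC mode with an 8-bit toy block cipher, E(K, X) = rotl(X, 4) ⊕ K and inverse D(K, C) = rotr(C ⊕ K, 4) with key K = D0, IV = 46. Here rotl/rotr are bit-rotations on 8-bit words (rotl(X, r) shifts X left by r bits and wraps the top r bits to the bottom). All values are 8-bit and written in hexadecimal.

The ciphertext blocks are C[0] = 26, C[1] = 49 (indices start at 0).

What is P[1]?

CBC decryption: P_i = D(K, C_i) ⊕ C_{i−1}, with C_{−1} = IV.
P[1]: D(K, 49) = 99; 99 ⊕ 26 = BF.

P[1] = BF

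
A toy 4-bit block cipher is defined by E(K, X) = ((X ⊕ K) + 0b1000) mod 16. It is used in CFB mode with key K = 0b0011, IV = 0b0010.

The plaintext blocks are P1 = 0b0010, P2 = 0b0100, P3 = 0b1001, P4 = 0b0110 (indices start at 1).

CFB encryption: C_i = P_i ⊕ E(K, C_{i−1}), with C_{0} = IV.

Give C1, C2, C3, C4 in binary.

C1: E(K, 0b0010) = 0b1001; 0b0010 ⊕ 0b1001 = 0b1011.
C2: E(K, 0b1011) = 0b0000; 0b0100 ⊕ 0b0000 = 0b0100.
C3: E(K, 0b0100) = 0b1111; 0b1001 ⊕ 0b1111 = 0b0110.
C4: E(K, 0b0110) = 0b1101; 0b0110 ⊕ 0b1101 = 0b1011.

C1 = 0b1011, C2 = 0b0100, C3 = 0b0110, C4 = 0b1011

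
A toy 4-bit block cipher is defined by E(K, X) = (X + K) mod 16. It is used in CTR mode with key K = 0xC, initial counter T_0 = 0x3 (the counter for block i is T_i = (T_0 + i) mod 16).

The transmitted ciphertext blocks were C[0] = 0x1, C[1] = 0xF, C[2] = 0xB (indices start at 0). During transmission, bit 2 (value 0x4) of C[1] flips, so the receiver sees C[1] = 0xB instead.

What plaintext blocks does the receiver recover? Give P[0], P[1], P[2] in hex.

CTR decryption: S_i = E(K, T_i) where T_i is the counter for block i; P_i = C_i ⊕ S_i.
Only C[1] changed, to 0xB. In CTR, a change in C_i flips the same bit in P_i only; the keystream is unaffected. Decrypting the received ciphertext:
P[0]: T = 0x3, S = E(K, T) = 0xF; 0x1 ⊕ 0xF = 0xE.
P[1]: T = 0x4, S = E(K, T) = 0x0; 0xB ⊕ 0x0 = 0xB.
P[2]: T = 0x5, S = E(K, T) = 0x1; 0xB ⊕ 0x1 = 0xA.
Blocks that differ from the original plaintext: P[1].

P[0] = 0xE, P[1] = 0xB, P[2] = 0xA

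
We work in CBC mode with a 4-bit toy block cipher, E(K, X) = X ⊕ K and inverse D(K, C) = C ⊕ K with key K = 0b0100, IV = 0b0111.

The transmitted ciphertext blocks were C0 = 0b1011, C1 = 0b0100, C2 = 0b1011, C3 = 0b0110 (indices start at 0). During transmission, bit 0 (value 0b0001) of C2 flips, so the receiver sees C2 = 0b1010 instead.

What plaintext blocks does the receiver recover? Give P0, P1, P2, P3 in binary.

CBC decryption: P_i = D(K, C_i) ⊕ C_{i−1}, with C_{−1} = IV.
Only C2 changed, to 0b1010. In CBC, a change in C_i garbles P_i and flips the same bit in P_{i+1}. Decrypting the received ciphertext:
P0: D(K, 0b1011) = 0b1111; 0b1111 ⊕ 0b0111 = 0b1000.
P1: D(K, 0b0100) = 0b0000; 0b0000 ⊕ 0b1011 = 0b1011.
P2: D(K, 0b1010) = 0b1110; 0b1110 ⊕ 0b0100 = 0b1010.
P3: D(K, 0b0110) = 0b0010; 0b0010 ⊕ 0b1010 = 0b1000.
Blocks that differ from the original plaintext: P2, P3.

P0 = 0b1000, P1 = 0b1011, P2 = 0b1010, P3 = 0b1000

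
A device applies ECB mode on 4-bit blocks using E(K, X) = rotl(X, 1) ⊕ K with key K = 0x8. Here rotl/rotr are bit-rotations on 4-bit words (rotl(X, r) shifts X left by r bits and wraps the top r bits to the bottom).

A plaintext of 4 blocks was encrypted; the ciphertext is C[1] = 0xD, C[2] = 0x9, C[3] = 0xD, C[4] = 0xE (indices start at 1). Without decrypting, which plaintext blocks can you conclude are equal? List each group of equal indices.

P[1] = P[3]

ECB encrypts each block independently with the same key, so equal ciphertext blocks imply equal plaintext blocks.
C[1] = C[3] = 0xD, so P[1] = P[3].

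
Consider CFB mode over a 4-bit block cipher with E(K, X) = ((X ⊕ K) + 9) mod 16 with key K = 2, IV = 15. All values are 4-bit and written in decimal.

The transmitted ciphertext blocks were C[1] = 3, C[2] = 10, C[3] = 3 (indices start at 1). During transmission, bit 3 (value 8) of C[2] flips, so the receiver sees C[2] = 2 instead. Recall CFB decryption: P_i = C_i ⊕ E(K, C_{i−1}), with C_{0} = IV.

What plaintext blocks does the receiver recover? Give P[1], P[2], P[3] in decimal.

P[1] = 5, P[2] = 8, P[3] = 10

Only C[2] changed, to 2. In CFB, a change in C_i flips the same bit in P_i and garbles P_{i+1}. Decrypting the received ciphertext:
P[1]: E(K, 15) = 6; 3 ⊕ 6 = 5.
P[2]: E(K, 3) = 10; 2 ⊕ 10 = 8.
P[3]: E(K, 2) = 9; 3 ⊕ 9 = 10.
Blocks that differ from the original plaintext: P[2], P[3].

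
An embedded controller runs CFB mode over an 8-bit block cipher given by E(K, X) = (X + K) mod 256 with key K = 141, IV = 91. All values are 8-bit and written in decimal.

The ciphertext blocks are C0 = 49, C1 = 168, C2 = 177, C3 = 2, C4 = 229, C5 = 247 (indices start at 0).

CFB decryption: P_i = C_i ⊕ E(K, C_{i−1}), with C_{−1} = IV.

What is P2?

P2: E(K, 168) = 53; 177 ⊕ 53 = 132.

P2 = 132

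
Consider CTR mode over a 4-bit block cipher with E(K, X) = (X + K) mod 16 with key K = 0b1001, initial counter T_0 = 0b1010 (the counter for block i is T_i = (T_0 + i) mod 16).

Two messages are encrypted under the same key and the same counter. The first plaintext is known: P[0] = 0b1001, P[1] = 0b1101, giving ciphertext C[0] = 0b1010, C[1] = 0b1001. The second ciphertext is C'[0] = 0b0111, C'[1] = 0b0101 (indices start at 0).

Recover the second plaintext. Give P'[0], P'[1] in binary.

In CTR with a reused counter, both messages share the same keystream S_i, so C_i ⊕ C'_i = P_i ⊕ P'_i and thus P'_i = P_i ⊕ C_i ⊕ C'_i.
P'[0]: 0b1001 ⊕ 0b1010 ⊕ 0b0111 = 0b0100.
P'[1]: 0b1101 ⊕ 0b1001 ⊕ 0b0101 = 0b0001.

P'[0] = 0b0100, P'[1] = 0b0001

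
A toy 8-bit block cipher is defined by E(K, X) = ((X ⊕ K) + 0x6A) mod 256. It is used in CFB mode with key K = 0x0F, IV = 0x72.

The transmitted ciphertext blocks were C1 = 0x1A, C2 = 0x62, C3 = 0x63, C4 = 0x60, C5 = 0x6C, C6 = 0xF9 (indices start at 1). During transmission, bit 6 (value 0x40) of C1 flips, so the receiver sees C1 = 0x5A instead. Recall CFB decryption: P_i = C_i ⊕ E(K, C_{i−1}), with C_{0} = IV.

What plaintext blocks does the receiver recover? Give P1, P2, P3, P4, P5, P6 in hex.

P1 = 0xBD, P2 = 0xDD, P3 = 0xB4, P4 = 0xB6, P5 = 0xB5, P6 = 0x34

Only C1 changed, to 0x5A. In CFB, a change in C_i flips the same bit in P_i and garbles P_{i+1}. Decrypting the received ciphertext:
P1: E(K, 0x72) = 0xE7; 0x5A ⊕ 0xE7 = 0xBD.
P2: E(K, 0x5A) = 0xBF; 0x62 ⊕ 0xBF = 0xDD.
P3: E(K, 0x62) = 0xD7; 0x63 ⊕ 0xD7 = 0xB4.
P4: E(K, 0x63) = 0xD6; 0x60 ⊕ 0xD6 = 0xB6.
P5: E(K, 0x60) = 0xD9; 0x6C ⊕ 0xD9 = 0xB5.
P6: E(K, 0x6C) = 0xCD; 0xF9 ⊕ 0xCD = 0x34.
Blocks that differ from the original plaintext: P1, P2.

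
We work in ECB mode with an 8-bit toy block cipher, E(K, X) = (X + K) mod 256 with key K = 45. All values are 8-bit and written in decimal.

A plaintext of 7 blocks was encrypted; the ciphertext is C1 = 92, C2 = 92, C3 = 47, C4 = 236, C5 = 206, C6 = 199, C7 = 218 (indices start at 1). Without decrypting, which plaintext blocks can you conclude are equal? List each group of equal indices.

ECB encrypts each block independently with the same key, so equal ciphertext blocks imply equal plaintext blocks.
C1 = C2 = 92, so P1 = P2.

P1 = P2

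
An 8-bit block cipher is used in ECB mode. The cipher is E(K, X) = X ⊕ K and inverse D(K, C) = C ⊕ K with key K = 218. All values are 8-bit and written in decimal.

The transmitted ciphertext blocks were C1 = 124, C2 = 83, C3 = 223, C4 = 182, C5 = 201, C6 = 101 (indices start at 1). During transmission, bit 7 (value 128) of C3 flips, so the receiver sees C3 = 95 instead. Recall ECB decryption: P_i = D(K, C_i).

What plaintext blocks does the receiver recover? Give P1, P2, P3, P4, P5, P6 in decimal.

Only C3 changed, to 95. In ECB, a change in C_i affects only P_i. Decrypting the received ciphertext:
P1: D(K, 124) = 166.
P2: D(K, 83) = 137.
P3: D(K, 95) = 133.
P4: D(K, 182) = 108.
P5: D(K, 201) = 19.
P6: D(K, 101) = 191.
Blocks that differ from the original plaintext: P3.

P1 = 166, P2 = 137, P3 = 133, P4 = 108, P5 = 19, P6 = 191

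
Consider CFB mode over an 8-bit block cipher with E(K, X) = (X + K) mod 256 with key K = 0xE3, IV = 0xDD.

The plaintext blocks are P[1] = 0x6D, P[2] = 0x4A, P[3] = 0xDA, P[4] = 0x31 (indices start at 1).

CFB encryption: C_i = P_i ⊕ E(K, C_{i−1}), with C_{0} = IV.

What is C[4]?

C[1]: E(K, 0xDD) = 0xC0; 0x6D ⊕ 0xC0 = 0xAD.
C[2]: E(K, 0xAD) = 0x90; 0x4A ⊕ 0x90 = 0xDA.
C[3]: E(K, 0xDA) = 0xBD; 0xDA ⊕ 0xBD = 0x67.
C[4]: E(K, 0x67) = 0x4A; 0x31 ⊕ 0x4A = 0x7B.

C[4] = 0x7B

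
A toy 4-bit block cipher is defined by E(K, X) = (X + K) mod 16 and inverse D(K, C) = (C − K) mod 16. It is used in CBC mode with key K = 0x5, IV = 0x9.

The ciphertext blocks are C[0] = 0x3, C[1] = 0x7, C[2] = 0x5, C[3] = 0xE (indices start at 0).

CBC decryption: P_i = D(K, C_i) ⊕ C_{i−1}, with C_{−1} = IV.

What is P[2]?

P[2] = 0x7

P[2]: D(K, 0x5) = 0x0; 0x0 ⊕ 0x7 = 0x7.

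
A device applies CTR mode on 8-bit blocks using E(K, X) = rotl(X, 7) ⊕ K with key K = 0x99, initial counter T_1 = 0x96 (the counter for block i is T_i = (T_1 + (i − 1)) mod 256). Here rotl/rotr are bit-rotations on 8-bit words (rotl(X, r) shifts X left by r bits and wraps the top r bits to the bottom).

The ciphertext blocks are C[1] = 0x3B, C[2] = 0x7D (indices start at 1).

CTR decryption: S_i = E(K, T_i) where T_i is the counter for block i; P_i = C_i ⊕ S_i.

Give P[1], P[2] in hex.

P[1]: T = 0x96, S = E(K, T) = 0xD2; 0x3B ⊕ 0xD2 = 0xE9.
P[2]: T = 0x97, S = E(K, T) = 0x52; 0x7D ⊕ 0x52 = 0x2F.

P[1] = 0xE9, P[2] = 0x2F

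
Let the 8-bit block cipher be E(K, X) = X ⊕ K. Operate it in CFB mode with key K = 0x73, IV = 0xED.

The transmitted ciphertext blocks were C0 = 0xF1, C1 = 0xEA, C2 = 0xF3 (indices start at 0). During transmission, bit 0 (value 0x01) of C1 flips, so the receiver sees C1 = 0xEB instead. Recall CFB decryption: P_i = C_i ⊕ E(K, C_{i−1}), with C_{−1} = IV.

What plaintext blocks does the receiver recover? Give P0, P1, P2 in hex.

Only C1 changed, to 0xEB. In CFB, a change in C_i flips the same bit in P_i and garbles P_{i+1}. Decrypting the received ciphertext:
P0: E(K, 0xED) = 0x9E; 0xF1 ⊕ 0x9E = 0x6F.
P1: E(K, 0xF1) = 0x82; 0xEB ⊕ 0x82 = 0x69.
P2: E(K, 0xEB) = 0x98; 0xF3 ⊕ 0x98 = 0x6B.
Blocks that differ from the original plaintext: P1, P2.

P0 = 0x6F, P1 = 0x69, P2 = 0x6B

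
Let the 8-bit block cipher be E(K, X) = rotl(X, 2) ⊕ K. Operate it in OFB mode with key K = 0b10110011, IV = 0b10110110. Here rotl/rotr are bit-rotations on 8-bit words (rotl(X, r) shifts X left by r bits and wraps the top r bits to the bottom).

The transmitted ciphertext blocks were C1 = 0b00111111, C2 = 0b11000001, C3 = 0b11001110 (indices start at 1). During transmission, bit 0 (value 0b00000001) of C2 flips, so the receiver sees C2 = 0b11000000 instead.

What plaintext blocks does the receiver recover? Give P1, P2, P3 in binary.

P1 = 0b01010110, P2 = 0b11010110, P3 = 0b00100101

OFB decryption: S_i = E(K, S_{i−1}) with S_{0} = IV; P_i = C_i ⊕ S_i.
Only C2 changed, to 0b11000000. In OFB, a change in C_i flips the same bit in P_i only; the keystream is unaffected. Decrypting the received ciphertext:
P1: S = E(K, 0b10110110) = 0b01101001; 0b00111111 ⊕ 0b01101001 = 0b01010110.
P2: S = E(K, 0b01101001) = 0b00010110; 0b11000000 ⊕ 0b00010110 = 0b11010110.
P3: S = E(K, 0b00010110) = 0b11101011; 0b11001110 ⊕ 0b11101011 = 0b00100101.
Blocks that differ from the original plaintext: P2.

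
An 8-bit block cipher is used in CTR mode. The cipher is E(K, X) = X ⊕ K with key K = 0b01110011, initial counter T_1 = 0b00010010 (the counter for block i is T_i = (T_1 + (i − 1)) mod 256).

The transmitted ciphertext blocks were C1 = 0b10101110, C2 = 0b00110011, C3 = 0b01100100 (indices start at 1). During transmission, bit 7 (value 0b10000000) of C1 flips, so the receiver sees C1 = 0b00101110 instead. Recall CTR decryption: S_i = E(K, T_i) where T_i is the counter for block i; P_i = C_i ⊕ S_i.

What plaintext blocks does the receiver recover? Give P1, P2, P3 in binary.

Only C1 changed, to 0b00101110. In CTR, a change in C_i flips the same bit in P_i only; the keystream is unaffected. Decrypting the received ciphertext:
P1: T = 0b00010010, S = E(K, T) = 0b01100001; 0b00101110 ⊕ 0b01100001 = 0b01001111.
P2: T = 0b00010011, S = E(K, T) = 0b01100000; 0b00110011 ⊕ 0b01100000 = 0b01010011.
P3: T = 0b00010100, S = E(K, T) = 0b01100111; 0b01100100 ⊕ 0b01100111 = 0b00000011.
Blocks that differ from the original plaintext: P1.

P1 = 0b01001111, P2 = 0b01010011, P3 = 0b00000011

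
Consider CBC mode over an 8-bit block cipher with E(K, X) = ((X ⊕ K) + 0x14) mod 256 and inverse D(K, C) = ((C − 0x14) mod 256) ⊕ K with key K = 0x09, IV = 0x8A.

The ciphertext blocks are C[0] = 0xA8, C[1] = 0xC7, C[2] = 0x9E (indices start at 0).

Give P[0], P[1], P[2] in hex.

CBC decryption: P_i = D(K, C_i) ⊕ C_{i−1}, with C_{−1} = IV.
P[0]: D(K, 0xA8) = 0x9D; 0x9D ⊕ 0x8A = 0x17.
P[1]: D(K, 0xC7) = 0xBA; 0xBA ⊕ 0xA8 = 0x12.
P[2]: D(K, 0x9E) = 0x83; 0x83 ⊕ 0xC7 = 0x44.

P[0] = 0x17, P[1] = 0x12, P[2] = 0x44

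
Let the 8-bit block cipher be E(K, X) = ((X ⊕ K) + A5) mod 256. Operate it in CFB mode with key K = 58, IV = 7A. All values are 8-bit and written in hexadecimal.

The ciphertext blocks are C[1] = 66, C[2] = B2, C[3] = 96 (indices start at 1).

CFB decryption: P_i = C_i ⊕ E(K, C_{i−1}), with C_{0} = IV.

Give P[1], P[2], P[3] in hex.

P[1]: E(K, 7A) = C7; 66 ⊕ C7 = A1.
P[2]: E(K, 66) = E3; B2 ⊕ E3 = 51.
P[3]: E(K, B2) = 8F; 96 ⊕ 8F = 19.

P[1] = A1, P[2] = 51, P[3] = 19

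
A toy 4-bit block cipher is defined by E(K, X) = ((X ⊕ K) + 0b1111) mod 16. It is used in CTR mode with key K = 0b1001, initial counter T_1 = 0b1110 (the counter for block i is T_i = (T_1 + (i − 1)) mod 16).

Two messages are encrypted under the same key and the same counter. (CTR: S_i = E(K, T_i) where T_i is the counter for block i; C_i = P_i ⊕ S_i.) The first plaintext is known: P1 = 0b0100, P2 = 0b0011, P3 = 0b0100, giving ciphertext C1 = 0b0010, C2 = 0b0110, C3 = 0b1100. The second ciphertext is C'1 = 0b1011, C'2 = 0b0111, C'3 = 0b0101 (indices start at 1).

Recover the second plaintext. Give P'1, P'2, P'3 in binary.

P'1 = 0b1101, P'2 = 0b0010, P'3 = 0b1101

In CTR with a reused counter, both messages share the same keystream S_i, so C_i ⊕ C'_i = P_i ⊕ P'_i and thus P'_i = P_i ⊕ C_i ⊕ C'_i.
P'1: 0b0100 ⊕ 0b0010 ⊕ 0b1011 = 0b1101.
P'2: 0b0011 ⊕ 0b0110 ⊕ 0b0111 = 0b0010.
P'3: 0b0100 ⊕ 0b1100 ⊕ 0b0101 = 0b1101.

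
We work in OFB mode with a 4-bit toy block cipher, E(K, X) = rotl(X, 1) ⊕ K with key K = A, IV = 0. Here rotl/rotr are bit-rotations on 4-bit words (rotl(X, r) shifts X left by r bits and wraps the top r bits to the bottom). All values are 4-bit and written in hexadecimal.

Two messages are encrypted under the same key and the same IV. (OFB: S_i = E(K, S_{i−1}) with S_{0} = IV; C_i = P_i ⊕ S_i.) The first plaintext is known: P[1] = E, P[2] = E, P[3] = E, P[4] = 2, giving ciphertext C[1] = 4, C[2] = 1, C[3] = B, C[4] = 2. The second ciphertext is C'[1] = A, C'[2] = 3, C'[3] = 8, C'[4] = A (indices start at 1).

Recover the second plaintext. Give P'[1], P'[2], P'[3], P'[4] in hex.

In OFB with a reused IV, both messages share the same keystream S_i, so C_i ⊕ C'_i = P_i ⊕ P'_i and thus P'_i = P_i ⊕ C_i ⊕ C'_i.
P'[1]: E ⊕ 4 ⊕ A = 0.
P'[2]: E ⊕ 1 ⊕ 3 = C.
P'[3]: E ⊕ B ⊕ 8 = D.
P'[4]: 2 ⊕ 2 ⊕ A = A.

P'[1] = 0, P'[2] = C, P'[3] = D, P'[4] = A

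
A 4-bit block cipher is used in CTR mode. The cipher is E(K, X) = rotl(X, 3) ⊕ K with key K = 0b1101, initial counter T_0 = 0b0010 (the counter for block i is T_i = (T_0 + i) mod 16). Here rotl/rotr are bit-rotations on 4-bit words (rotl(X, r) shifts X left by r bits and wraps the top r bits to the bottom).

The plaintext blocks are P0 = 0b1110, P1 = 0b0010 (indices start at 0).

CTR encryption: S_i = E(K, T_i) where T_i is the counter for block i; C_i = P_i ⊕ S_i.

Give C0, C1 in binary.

C0 = 0b0010, C1 = 0b0110

C0: T = 0b0010, S = E(K, T) = 0b1100; 0b1110 ⊕ 0b1100 = 0b0010.
C1: T = 0b0011, S = E(K, T) = 0b0100; 0b0010 ⊕ 0b0100 = 0b0110.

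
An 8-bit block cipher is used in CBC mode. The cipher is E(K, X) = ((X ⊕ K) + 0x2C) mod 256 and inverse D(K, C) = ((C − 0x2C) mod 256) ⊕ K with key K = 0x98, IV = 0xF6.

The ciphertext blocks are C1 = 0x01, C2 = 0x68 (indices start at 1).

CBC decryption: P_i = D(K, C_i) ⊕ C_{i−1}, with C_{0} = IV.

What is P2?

P2 = 0xA5

P2: D(K, 0x68) = 0xA4; 0xA4 ⊕ 0x01 = 0xA5.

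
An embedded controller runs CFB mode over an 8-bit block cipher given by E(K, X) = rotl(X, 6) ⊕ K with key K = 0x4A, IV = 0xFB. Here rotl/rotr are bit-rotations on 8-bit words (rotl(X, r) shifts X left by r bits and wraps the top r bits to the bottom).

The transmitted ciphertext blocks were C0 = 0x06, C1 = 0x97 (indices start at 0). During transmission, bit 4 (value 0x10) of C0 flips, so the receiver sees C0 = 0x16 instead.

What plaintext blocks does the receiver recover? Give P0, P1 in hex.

P0 = 0xA2, P1 = 0x58

CFB decryption: P_i = C_i ⊕ E(K, C_{i−1}), with C_{−1} = IV.
Only C0 changed, to 0x16. In CFB, a change in C_i flips the same bit in P_i and garbles P_{i+1}. Decrypting the received ciphertext:
P0: E(K, 0xFB) = 0xB4; 0x16 ⊕ 0xB4 = 0xA2.
P1: E(K, 0x16) = 0xCF; 0x97 ⊕ 0xCF = 0x58.
Blocks that differ from the original plaintext: P0, P1.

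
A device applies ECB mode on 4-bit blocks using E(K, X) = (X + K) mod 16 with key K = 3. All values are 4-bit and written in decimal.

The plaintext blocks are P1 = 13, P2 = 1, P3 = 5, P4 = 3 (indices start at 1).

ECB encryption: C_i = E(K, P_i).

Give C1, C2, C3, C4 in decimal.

C1: E(K, 13) = 0.
C2: E(K, 1) = 4.
C3: E(K, 5) = 8.
C4: E(K, 3) = 6.

C1 = 0, C2 = 4, C3 = 8, C4 = 6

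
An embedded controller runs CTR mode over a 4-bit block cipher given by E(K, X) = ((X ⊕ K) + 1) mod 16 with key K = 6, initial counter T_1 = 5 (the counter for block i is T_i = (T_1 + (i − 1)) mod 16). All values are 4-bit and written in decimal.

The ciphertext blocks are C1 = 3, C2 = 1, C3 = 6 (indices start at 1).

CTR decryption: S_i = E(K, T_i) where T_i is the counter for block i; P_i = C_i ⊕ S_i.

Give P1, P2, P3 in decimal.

P1 = 7, P2 = 0, P3 = 4

P1: T = 5, S = E(K, T) = 4; 3 ⊕ 4 = 7.
P2: T = 6, S = E(K, T) = 1; 1 ⊕ 1 = 0.
P3: T = 7, S = E(K, T) = 2; 6 ⊕ 2 = 4.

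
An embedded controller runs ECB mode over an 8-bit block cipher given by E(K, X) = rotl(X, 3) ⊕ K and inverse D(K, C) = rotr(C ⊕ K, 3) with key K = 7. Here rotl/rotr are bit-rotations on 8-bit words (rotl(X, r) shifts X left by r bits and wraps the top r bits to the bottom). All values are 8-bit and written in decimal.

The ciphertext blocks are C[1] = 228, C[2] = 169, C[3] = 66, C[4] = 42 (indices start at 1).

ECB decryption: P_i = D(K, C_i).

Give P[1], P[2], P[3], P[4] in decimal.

P[1] = 124, P[2] = 213, P[3] = 168, P[4] = 165

P[1]: D(K, 228) = 124.
P[2]: D(K, 169) = 213.
P[3]: D(K, 66) = 168.
P[4]: D(K, 42) = 165.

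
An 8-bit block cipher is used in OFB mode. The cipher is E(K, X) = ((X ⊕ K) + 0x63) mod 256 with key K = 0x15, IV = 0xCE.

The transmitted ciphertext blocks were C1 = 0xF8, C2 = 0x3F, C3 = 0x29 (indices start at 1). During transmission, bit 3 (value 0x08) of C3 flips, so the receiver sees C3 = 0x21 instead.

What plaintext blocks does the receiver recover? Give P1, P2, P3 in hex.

OFB decryption: S_i = E(K, S_{i−1}) with S_{0} = IV; P_i = C_i ⊕ S_i.
Only C3 changed, to 0x21. In OFB, a change in C_i flips the same bit in P_i only; the keystream is unaffected. Decrypting the received ciphertext:
P1: S = E(K, 0xCE) = 0x3E; 0xF8 ⊕ 0x3E = 0xC6.
P2: S = E(K, 0x3E) = 0x8E; 0x3F ⊕ 0x8E = 0xB1.
P3: S = E(K, 0x8E) = 0xFE; 0x21 ⊕ 0xFE = 0xDF.
Blocks that differ from the original plaintext: P3.

P1 = 0xC6, P2 = 0xB1, P3 = 0xDF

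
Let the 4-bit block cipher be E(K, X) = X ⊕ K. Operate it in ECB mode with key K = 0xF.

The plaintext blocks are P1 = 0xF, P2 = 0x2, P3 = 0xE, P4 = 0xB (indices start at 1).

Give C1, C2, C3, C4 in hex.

ECB encryption: C_i = E(K, P_i).
C1: E(K, 0xF) = 0x0.
C2: E(K, 0x2) = 0xD.
C3: E(K, 0xE) = 0x1.
C4: E(K, 0xB) = 0x4.

C1 = 0x0, C2 = 0xD, C3 = 0x1, C4 = 0x4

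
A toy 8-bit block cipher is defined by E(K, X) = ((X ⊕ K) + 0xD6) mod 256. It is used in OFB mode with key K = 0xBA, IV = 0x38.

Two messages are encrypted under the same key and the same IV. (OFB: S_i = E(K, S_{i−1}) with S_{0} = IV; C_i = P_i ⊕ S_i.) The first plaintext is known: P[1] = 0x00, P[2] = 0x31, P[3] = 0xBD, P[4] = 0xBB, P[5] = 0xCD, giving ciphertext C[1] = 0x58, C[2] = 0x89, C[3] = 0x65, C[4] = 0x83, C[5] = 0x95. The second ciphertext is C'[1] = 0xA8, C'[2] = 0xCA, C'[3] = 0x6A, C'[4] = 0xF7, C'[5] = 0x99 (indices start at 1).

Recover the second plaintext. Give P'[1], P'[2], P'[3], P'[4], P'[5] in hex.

P'[1] = 0xF0, P'[2] = 0x72, P'[3] = 0xB2, P'[4] = 0xCF, P'[5] = 0xC1

In OFB with a reused IV, both messages share the same keystream S_i, so C_i ⊕ C'_i = P_i ⊕ P'_i and thus P'_i = P_i ⊕ C_i ⊕ C'_i.
P'[1]: 0x00 ⊕ 0x58 ⊕ 0xA8 = 0xF0.
P'[2]: 0x31 ⊕ 0x89 ⊕ 0xCA = 0x72.
P'[3]: 0xBD ⊕ 0x65 ⊕ 0x6A = 0xB2.
P'[4]: 0xBB ⊕ 0x83 ⊕ 0xF7 = 0xCF.
P'[5]: 0xCD ⊕ 0x95 ⊕ 0x99 = 0xC1.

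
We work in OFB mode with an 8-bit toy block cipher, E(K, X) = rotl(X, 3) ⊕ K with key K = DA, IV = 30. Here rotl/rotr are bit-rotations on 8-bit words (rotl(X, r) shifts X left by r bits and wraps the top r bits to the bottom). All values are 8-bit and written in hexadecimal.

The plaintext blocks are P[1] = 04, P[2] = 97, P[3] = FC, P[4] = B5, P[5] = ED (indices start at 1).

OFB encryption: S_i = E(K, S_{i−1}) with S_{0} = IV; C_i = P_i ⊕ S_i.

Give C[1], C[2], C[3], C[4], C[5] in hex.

C[1]: S = E(K, 30) = 5B; 04 ⊕ 5B = 5F.
C[2]: S = E(K, 5B) = 00; 97 ⊕ 00 = 97.
C[3]: S = E(K, 00) = DA; FC ⊕ DA = 26.
C[4]: S = E(K, DA) = 0C; B5 ⊕ 0C = B9.
C[5]: S = E(K, 0C) = BA; ED ⊕ BA = 57.

C[1] = 5F, C[2] = 97, C[3] = 26, C[4] = B9, C[5] = 57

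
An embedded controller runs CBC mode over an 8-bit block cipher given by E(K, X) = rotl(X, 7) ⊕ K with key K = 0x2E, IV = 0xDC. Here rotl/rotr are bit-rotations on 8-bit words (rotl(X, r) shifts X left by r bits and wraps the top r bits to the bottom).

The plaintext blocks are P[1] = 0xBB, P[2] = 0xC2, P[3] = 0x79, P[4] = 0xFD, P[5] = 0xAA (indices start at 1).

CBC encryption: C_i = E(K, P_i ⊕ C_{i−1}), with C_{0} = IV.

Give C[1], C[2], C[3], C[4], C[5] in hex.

C[1]: P[1] ⊕ 0xDC = 0x67; E(K, 0x67) = 0x9D.
C[2]: P[2] ⊕ 0x9D = 0x5F; E(K, 0x5F) = 0x81.
C[3]: P[3] ⊕ 0x81 = 0xF8; E(K, 0xF8) = 0x52.
C[4]: P[4] ⊕ 0x52 = 0xAF; E(K, 0xAF) = 0xF9.
C[5]: P[5] ⊕ 0xF9 = 0x53; E(K, 0x53) = 0x87.

C[1] = 0x9D, C[2] = 0x81, C[3] = 0x52, C[4] = 0xF9, C[5] = 0x87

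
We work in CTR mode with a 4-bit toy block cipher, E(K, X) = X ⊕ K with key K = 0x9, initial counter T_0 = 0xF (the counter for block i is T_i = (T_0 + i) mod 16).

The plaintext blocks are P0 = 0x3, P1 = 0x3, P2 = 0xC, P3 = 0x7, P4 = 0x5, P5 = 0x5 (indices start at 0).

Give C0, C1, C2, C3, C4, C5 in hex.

C0 = 0x5, C1 = 0xA, C2 = 0x4, C3 = 0xC, C4 = 0xF, C5 = 0x8

CTR encryption: S_i = E(K, T_i) where T_i is the counter for block i; C_i = P_i ⊕ S_i.
C0: T = 0xF, S = E(K, T) = 0x6; 0x3 ⊕ 0x6 = 0x5.
C1: T = 0x0, S = E(K, T) = 0x9; 0x3 ⊕ 0x9 = 0xA.
C2: T = 0x1, S = E(K, T) = 0x8; 0xC ⊕ 0x8 = 0x4.
C3: T = 0x2, S = E(K, T) = 0xB; 0x7 ⊕ 0xB = 0xC.
C4: T = 0x3, S = E(K, T) = 0xA; 0x5 ⊕ 0xA = 0xF.
C5: T = 0x4, S = E(K, T) = 0xD; 0x5 ⊕ 0xD = 0x8.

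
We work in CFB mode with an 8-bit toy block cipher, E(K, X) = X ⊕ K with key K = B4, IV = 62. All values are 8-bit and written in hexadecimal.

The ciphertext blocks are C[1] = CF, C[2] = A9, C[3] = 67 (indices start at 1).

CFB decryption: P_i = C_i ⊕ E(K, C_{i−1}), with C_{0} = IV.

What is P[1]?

P[1]: E(K, 62) = D6; CF ⊕ D6 = 19.

P[1] = 19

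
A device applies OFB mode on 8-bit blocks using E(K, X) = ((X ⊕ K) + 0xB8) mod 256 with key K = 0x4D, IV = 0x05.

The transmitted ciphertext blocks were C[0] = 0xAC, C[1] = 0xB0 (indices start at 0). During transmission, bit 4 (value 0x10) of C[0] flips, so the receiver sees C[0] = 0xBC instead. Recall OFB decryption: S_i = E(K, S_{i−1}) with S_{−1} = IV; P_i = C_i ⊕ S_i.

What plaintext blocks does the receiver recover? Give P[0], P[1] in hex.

Only C[0] changed, to 0xBC. In OFB, a change in C_i flips the same bit in P_i only; the keystream is unaffected. Decrypting the received ciphertext:
P[0]: S = E(K, 0x05) = 0x00; 0xBC ⊕ 0x00 = 0xBC.
P[1]: S = E(K, 0x00) = 0x05; 0xB0 ⊕ 0x05 = 0xB5.
Blocks that differ from the original plaintext: P[0].

P[0] = 0xBC, P[1] = 0xB5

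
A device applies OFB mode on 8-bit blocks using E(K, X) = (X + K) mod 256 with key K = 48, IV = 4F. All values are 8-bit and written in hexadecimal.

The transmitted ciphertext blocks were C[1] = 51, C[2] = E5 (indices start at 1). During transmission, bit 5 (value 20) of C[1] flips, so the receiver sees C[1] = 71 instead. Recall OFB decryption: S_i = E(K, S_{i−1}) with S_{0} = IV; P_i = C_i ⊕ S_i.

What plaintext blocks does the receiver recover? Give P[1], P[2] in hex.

Only C[1] changed, to 71. In OFB, a change in C_i flips the same bit in P_i only; the keystream is unaffected. Decrypting the received ciphertext:
P[1]: S = E(K, 4F) = 97; 71 ⊕ 97 = E6.
P[2]: S = E(K, 97) = DF; E5 ⊕ DF = 3A.
Blocks that differ from the original plaintext: P[1].

P[1] = E6, P[2] = 3A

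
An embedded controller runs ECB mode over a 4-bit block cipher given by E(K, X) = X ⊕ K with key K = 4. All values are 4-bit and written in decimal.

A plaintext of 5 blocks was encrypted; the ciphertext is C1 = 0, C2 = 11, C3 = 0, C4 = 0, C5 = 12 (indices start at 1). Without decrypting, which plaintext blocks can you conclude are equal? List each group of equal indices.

ECB encrypts each block independently with the same key, so equal ciphertext blocks imply equal plaintext blocks.
C1 = C3 = C4 = 0, so P1 = P3 = P4.

P1 = P3 = P4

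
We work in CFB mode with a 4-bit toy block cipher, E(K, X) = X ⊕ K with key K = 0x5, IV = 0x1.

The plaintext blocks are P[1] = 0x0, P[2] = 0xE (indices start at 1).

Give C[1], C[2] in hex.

C[1] = 0x4, C[2] = 0xF

CFB encryption: C_i = P_i ⊕ E(K, C_{i−1}), with C_{0} = IV.
C[1]: E(K, 0x1) = 0x4; 0x0 ⊕ 0x4 = 0x4.
C[2]: E(K, 0x4) = 0x1; 0xE ⊕ 0x1 = 0xF.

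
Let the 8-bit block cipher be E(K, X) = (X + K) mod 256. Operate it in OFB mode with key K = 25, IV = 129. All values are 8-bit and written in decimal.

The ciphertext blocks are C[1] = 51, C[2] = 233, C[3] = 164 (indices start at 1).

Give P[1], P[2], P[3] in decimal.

P[1] = 169, P[2] = 90, P[3] = 104

OFB decryption: S_i = E(K, S_{i−1}) with S_{0} = IV; P_i = C_i ⊕ S_i.
P[1]: S = E(K, 129) = 154; 51 ⊕ 154 = 169.
P[2]: S = E(K, 154) = 179; 233 ⊕ 179 = 90.
P[3]: S = E(K, 179) = 204; 164 ⊕ 204 = 104.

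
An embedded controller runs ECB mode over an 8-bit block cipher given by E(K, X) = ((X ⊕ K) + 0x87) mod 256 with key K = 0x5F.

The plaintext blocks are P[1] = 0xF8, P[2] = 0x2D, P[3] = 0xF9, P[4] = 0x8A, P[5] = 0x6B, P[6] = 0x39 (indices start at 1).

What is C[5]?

ECB encryption: C_i = E(K, P_i).
C[5]: E(K, 0x6B) = 0xBB.

C[5] = 0xBB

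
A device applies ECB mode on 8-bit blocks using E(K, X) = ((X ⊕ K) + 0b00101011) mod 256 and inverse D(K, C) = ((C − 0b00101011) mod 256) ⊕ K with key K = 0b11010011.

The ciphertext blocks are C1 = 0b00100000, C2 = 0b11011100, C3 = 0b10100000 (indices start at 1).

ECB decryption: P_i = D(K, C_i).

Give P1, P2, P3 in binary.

P1 = 0b00100110, P2 = 0b01100010, P3 = 0b10100110

P1: D(K, 0b00100000) = 0b00100110.
P2: D(K, 0b11011100) = 0b01100010.
P3: D(K, 0b10100000) = 0b10100110.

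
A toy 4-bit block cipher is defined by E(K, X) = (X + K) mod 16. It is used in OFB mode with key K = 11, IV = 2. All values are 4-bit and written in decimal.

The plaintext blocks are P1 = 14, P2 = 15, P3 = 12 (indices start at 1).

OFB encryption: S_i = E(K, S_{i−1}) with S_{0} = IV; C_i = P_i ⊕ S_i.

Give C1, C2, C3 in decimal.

C1: S = E(K, 2) = 13; 14 ⊕ 13 = 3.
C2: S = E(K, 13) = 8; 15 ⊕ 8 = 7.
C3: S = E(K, 8) = 3; 12 ⊕ 3 = 15.

C1 = 3, C2 = 7, C3 = 15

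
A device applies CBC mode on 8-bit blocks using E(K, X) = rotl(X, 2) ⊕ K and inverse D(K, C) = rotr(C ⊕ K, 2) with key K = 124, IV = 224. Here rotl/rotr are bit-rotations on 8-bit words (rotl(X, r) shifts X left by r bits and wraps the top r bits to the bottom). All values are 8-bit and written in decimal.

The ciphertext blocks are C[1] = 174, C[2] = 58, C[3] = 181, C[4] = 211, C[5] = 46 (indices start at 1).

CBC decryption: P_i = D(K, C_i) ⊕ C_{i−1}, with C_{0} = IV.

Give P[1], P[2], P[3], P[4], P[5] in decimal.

P[1] = 84, P[2] = 63, P[3] = 72, P[4] = 94, P[5] = 71

P[1]: D(K, 174) = 180; 180 ⊕ 224 = 84.
P[2]: D(K, 58) = 145; 145 ⊕ 174 = 63.
P[3]: D(K, 181) = 114; 114 ⊕ 58 = 72.
P[4]: D(K, 211) = 235; 235 ⊕ 181 = 94.
P[5]: D(K, 46) = 148; 148 ⊕ 211 = 71.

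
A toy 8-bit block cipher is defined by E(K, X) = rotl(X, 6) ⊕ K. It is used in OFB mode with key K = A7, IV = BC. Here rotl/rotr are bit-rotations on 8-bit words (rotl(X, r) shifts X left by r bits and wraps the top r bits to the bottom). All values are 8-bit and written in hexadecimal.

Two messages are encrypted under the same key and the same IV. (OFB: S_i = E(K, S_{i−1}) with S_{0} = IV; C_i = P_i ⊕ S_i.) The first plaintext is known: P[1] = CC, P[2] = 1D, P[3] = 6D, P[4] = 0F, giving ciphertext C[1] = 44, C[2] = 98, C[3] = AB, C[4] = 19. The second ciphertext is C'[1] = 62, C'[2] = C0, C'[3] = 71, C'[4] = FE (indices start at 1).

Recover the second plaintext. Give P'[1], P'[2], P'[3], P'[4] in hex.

In OFB with a reused IV, both messages share the same keystream S_i, so C_i ⊕ C'_i = P_i ⊕ P'_i and thus P'_i = P_i ⊕ C_i ⊕ C'_i.
P'[1]: CC ⊕ 44 ⊕ 62 = EA.
P'[2]: 1D ⊕ 98 ⊕ C0 = 45.
P'[3]: 6D ⊕ AB ⊕ 71 = B7.
P'[4]: 0F ⊕ 19 ⊕ FE = E8.

P'[1] = EA, P'[2] = 45, P'[3] = B7, P'[4] = E8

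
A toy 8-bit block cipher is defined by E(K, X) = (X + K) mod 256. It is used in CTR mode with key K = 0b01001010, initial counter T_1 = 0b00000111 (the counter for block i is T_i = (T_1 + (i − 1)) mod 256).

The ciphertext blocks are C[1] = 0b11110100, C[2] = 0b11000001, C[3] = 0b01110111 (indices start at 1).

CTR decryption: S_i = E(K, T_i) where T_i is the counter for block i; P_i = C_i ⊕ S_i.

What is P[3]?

P[3]: T = 0b00001001, S = E(K, T) = 0b01010011; 0b01110111 ⊕ 0b01010011 = 0b00100100.

P[3] = 0b00100100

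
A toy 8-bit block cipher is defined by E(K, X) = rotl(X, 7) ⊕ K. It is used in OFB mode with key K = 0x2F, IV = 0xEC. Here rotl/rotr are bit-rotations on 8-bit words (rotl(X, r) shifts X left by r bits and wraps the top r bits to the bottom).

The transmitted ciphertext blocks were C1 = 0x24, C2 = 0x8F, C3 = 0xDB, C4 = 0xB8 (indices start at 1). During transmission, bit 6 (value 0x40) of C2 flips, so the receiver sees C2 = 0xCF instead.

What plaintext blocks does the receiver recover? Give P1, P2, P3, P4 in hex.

P1 = 0x7D, P2 = 0x4C, P3 = 0x35, P4 = 0xE0

OFB decryption: S_i = E(K, S_{i−1}) with S_{0} = IV; P_i = C_i ⊕ S_i.
Only C2 changed, to 0xCF. In OFB, a change in C_i flips the same bit in P_i only; the keystream is unaffected. Decrypting the received ciphertext:
P1: S = E(K, 0xEC) = 0x59; 0x24 ⊕ 0x59 = 0x7D.
P2: S = E(K, 0x59) = 0x83; 0xCF ⊕ 0x83 = 0x4C.
P3: S = E(K, 0x83) = 0xEE; 0xDB ⊕ 0xEE = 0x35.
P4: S = E(K, 0xEE) = 0x58; 0xB8 ⊕ 0x58 = 0xE0.
Blocks that differ from the original plaintext: P2.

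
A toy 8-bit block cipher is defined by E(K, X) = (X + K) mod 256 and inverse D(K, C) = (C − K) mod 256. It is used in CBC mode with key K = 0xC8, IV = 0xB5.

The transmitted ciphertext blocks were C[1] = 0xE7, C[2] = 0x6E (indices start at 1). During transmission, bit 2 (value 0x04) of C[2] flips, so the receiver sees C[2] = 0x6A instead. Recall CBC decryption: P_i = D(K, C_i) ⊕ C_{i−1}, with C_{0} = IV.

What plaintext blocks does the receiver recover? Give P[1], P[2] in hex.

P[1] = 0xAA, P[2] = 0x45

Only C[2] changed, to 0x6A. In CBC, a change in C_i garbles P_i and flips the same bit in P_{i+1}. Decrypting the received ciphertext:
P[1]: D(K, 0xE7) = 0x1F; 0x1F ⊕ 0xB5 = 0xAA.
P[2]: D(K, 0x6A) = 0xA2; 0xA2 ⊕ 0xE7 = 0x45.
Blocks that differ from the original plaintext: P[2].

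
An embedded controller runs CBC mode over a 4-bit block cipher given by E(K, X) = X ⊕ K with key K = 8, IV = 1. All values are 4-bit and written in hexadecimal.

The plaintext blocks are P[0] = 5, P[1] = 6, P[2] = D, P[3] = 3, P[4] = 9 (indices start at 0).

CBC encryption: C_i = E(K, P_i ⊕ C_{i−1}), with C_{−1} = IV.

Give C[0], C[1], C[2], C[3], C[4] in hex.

C[0] = C, C[1] = 2, C[2] = 7, C[3] = C, C[4] = D

C[0]: P[0] ⊕ 1 = 4; E(K, 4) = C.
C[1]: P[1] ⊕ C = A; E(K, A) = 2.
C[2]: P[2] ⊕ 2 = F; E(K, F) = 7.
C[3]: P[3] ⊕ 7 = 4; E(K, 4) = C.
C[4]: P[4] ⊕ C = 5; E(K, 5) = D.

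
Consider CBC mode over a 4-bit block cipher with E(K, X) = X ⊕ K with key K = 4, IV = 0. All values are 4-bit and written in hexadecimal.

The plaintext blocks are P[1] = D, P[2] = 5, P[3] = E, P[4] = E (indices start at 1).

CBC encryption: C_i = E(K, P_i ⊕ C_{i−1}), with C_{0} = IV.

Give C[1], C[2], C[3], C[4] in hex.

C[1] = 9, C[2] = 8, C[3] = 2, C[4] = 8

C[1]: P[1] ⊕ 0 = D; E(K, D) = 9.
C[2]: P[2] ⊕ 9 = C; E(K, C) = 8.
C[3]: P[3] ⊕ 8 = 6; E(K, 6) = 2.
C[4]: P[4] ⊕ 2 = C; E(K, C) = 8.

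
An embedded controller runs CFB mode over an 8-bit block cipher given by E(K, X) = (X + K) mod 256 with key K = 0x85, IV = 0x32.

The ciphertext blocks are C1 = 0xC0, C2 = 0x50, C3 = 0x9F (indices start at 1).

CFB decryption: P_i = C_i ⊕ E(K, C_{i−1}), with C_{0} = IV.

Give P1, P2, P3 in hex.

P1: E(K, 0x32) = 0xB7; 0xC0 ⊕ 0xB7 = 0x77.
P2: E(K, 0xC0) = 0x45; 0x50 ⊕ 0x45 = 0x15.
P3: E(K, 0x50) = 0xD5; 0x9F ⊕ 0xD5 = 0x4A.

P1 = 0x77, P2 = 0x15, P3 = 0x4A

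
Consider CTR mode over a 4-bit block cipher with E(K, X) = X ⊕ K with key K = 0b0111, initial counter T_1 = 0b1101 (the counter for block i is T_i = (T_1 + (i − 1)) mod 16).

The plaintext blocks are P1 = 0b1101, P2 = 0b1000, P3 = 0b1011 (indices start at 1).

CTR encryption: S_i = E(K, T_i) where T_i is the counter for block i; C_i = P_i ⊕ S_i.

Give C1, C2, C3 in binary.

C1: T = 0b1101, S = E(K, T) = 0b1010; 0b1101 ⊕ 0b1010 = 0b0111.
C2: T = 0b1110, S = E(K, T) = 0b1001; 0b1000 ⊕ 0b1001 = 0b0001.
C3: T = 0b1111, S = E(K, T) = 0b1000; 0b1011 ⊕ 0b1000 = 0b0011.

C1 = 0b0111, C2 = 0b0001, C3 = 0b0011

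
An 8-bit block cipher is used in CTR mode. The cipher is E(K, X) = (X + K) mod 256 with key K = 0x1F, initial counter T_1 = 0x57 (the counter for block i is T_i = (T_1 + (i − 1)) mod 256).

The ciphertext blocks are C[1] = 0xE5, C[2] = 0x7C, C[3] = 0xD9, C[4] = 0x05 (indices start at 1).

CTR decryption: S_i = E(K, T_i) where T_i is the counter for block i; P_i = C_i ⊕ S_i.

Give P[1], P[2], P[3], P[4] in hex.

P[1]: T = 0x57, S = E(K, T) = 0x76; 0xE5 ⊕ 0x76 = 0x93.
P[2]: T = 0x58, S = E(K, T) = 0x77; 0x7C ⊕ 0x77 = 0x0B.
P[3]: T = 0x59, S = E(K, T) = 0x78; 0xD9 ⊕ 0x78 = 0xA1.
P[4]: T = 0x5A, S = E(K, T) = 0x79; 0x05 ⊕ 0x79 = 0x7C.

P[1] = 0x93, P[2] = 0x0B, P[3] = 0xA1, P[4] = 0x7C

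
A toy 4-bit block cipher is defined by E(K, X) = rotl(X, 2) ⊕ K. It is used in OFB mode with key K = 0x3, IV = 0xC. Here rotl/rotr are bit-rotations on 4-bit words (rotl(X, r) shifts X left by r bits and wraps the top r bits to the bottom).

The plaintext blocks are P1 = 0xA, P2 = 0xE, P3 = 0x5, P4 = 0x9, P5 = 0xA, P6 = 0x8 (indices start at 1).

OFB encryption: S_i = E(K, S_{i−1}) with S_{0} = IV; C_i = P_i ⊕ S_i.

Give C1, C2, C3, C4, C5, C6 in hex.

C1 = 0xA, C2 = 0xD, C3 = 0xA, C4 = 0x5, C5 = 0xA, C6 = 0xB

C1: S = E(K, 0xC) = 0x0; 0xA ⊕ 0x0 = 0xA.
C2: S = E(K, 0x0) = 0x3; 0xE ⊕ 0x3 = 0xD.
C3: S = E(K, 0x3) = 0xF; 0x5 ⊕ 0xF = 0xA.
C4: S = E(K, 0xF) = 0xC; 0x9 ⊕ 0xC = 0x5.
C5: S = E(K, 0xC) = 0x0; 0xA ⊕ 0x0 = 0xA.
C6: S = E(K, 0x0) = 0x3; 0x8 ⊕ 0x3 = 0xB.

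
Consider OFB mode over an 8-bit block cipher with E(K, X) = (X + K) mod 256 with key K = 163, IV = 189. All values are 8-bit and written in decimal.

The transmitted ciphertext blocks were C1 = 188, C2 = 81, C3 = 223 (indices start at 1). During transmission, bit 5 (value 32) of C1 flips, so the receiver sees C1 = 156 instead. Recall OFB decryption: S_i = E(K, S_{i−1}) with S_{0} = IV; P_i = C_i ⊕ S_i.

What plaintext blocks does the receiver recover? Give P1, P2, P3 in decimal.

P1 = 252, P2 = 82, P3 = 121

Only C1 changed, to 156. In OFB, a change in C_i flips the same bit in P_i only; the keystream is unaffected. Decrypting the received ciphertext:
P1: S = E(K, 189) = 96; 156 ⊕ 96 = 252.
P2: S = E(K, 96) = 3; 81 ⊕ 3 = 82.
P3: S = E(K, 3) = 166; 223 ⊕ 166 = 121.
Blocks that differ from the original plaintext: P1.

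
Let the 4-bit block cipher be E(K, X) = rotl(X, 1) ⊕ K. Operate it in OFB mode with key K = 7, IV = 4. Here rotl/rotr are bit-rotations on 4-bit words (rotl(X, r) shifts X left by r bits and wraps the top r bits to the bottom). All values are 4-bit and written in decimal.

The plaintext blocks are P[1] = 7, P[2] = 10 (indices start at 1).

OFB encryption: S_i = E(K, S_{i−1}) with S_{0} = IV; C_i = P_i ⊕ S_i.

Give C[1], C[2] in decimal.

C[1] = 8, C[2] = 2

C[1]: S = E(K, 4) = 15; 7 ⊕ 15 = 8.
C[2]: S = E(K, 15) = 8; 10 ⊕ 8 = 2.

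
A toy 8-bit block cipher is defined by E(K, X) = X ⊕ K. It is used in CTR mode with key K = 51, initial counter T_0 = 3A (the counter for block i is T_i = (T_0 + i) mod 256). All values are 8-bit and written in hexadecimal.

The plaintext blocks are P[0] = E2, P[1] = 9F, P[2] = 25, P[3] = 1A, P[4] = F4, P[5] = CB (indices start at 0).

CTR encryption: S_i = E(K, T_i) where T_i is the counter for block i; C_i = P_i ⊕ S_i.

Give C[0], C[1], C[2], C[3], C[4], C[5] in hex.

C[0] = 89, C[1] = F5, C[2] = 48, C[3] = 76, C[4] = 9B, C[5] = A5

C[0]: T = 3A, S = E(K, T) = 6B; E2 ⊕ 6B = 89.
C[1]: T = 3B, S = E(K, T) = 6A; 9F ⊕ 6A = F5.
C[2]: T = 3C, S = E(K, T) = 6D; 25 ⊕ 6D = 48.
C[3]: T = 3D, S = E(K, T) = 6C; 1A ⊕ 6C = 76.
C[4]: T = 3E, S = E(K, T) = 6F; F4 ⊕ 6F = 9B.
C[5]: T = 3F, S = E(K, T) = 6E; CB ⊕ 6E = A5.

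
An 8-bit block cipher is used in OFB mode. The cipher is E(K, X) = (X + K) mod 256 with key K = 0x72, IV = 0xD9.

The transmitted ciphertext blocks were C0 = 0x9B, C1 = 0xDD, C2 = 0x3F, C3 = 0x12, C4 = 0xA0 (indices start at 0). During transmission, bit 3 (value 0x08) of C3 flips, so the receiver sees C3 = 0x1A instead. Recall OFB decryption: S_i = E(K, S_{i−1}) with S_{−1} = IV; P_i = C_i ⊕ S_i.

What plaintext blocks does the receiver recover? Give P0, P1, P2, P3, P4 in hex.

P0 = 0xD0, P1 = 0x60, P2 = 0x10, P3 = 0xBB, P4 = 0xB3

Only C3 changed, to 0x1A. In OFB, a change in C_i flips the same bit in P_i only; the keystream is unaffected. Decrypting the received ciphertext:
P0: S = E(K, 0xD9) = 0x4B; 0x9B ⊕ 0x4B = 0xD0.
P1: S = E(K, 0x4B) = 0xBD; 0xDD ⊕ 0xBD = 0x60.
P2: S = E(K, 0xBD) = 0x2F; 0x3F ⊕ 0x2F = 0x10.
P3: S = E(K, 0x2F) = 0xA1; 0x1A ⊕ 0xA1 = 0xBB.
P4: S = E(K, 0xA1) = 0x13; 0xA0 ⊕ 0x13 = 0xB3.
Blocks that differ from the original plaintext: P3.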